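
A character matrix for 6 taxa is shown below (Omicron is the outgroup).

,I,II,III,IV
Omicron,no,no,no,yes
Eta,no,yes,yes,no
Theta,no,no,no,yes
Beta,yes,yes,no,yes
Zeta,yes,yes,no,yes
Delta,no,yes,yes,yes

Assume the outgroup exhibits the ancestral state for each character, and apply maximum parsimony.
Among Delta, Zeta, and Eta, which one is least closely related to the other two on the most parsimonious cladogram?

Zeta

Character polarity is set by the outgroup: the derived state is whichever differs from the outgroup's state, so for IV the derived state is 'no', and for the remaining characters it is 'yes'.
Only Beta and Zeta show the derived state 'yes' for I, supporting them as a clade.
Only Beta, Delta, Eta, and Zeta show the derived state 'yes' for II, supporting them as a clade.
Only Delta and Eta show the derived state 'yes' for III, supporting them as a clade.
IV (derived state 'no') is unique to Eta (autapomorphy; uninformative for grouping).
Most parsimonious ingroup topology: (((Beta,Zeta),(Delta,Eta)),Theta).
Delta and Eta share a more recent common ancestor with each other than either does with Zeta, so Zeta is the least closely related of the three.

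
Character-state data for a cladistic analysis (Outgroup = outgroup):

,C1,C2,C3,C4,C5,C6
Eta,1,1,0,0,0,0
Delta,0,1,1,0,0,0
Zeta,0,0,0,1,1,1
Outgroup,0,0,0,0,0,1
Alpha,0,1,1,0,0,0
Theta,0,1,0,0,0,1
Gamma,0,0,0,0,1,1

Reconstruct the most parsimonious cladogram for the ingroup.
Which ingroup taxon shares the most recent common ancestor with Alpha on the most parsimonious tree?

Delta

Character polarity is set by the outgroup: the derived state is whichever differs from the outgroup's state, so for C6 the derived state is '0', and for the remaining characters it is '1'.
C1 (derived state '1') is unique to Eta (autapomorphy; uninformative for grouping).
C2: derived state '1' in Alpha, Delta, Eta, and Theta only — synapomorphy for {Alpha, Delta, Eta, Theta}.
C3: derived state '1' in Alpha and Delta only — synapomorphy for {Alpha, Delta}.
C4: derived state '1' in Zeta only — an autapomorphy, so it tells us nothing about relationships among taxa.
Only Gamma and Zeta show the derived state '1' for C5, supporting them as a clade.
C6 (derived state '0') is shared by Alpha, Delta, and Eta — a synapomorphy uniting that clade.
Most parsimonious ingroup topology: (((Eta,(Alpha,Delta)),Theta),(Gamma,Zeta)).
Alpha and Delta form a cherry on this tree, so they are sister taxa.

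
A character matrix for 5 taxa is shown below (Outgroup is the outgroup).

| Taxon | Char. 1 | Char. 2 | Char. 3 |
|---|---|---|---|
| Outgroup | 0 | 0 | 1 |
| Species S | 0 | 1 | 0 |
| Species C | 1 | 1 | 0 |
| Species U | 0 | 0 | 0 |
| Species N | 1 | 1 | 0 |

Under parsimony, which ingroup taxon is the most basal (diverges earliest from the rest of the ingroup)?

Species U

Character polarity is set by the outgroup: the derived state is whichever differs from the outgroup's state, so for Char. 3 the derived state is '0', and for the remaining characters it is '1'.
Char. 1: derived state '1' in Species C and Species N only — synapomorphy for {Species C, Species N}.
Char. 2 (derived state '1') is shared by Species C, Species N, and Species S — a synapomorphy uniting that clade.
All ingroup taxa share the derived state '0' for Char. 3; it defines the ingroup but does not resolve relationships within it.
Most parsimonious ingroup topology: ((Species S,(Species C,Species N)),Species U).
Species U is sister to the clade containing all other ingroup taxa, so it is the earliest-diverging (most basal) ingroup lineage.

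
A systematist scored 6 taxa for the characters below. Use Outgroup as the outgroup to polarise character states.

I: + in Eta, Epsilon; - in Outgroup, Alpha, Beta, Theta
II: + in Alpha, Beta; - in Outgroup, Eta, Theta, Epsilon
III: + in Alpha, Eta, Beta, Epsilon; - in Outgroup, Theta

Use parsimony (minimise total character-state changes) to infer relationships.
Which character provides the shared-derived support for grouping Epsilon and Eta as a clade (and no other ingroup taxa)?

I

The outgroup has state '-' for every character, so '+' is the derived state throughout.
I (derived state '+') is shared by Epsilon and Eta — a synapomorphy uniting that clade.
II: derived state '+' in Alpha and Beta only — synapomorphy for {Alpha, Beta}.
Only Alpha, Beta, Epsilon, and Eta show the derived state '+' for III, supporting them as a clade.
Most parsimonious ingroup topology: (((Alpha,Beta),(Eta,Epsilon)),Theta).
The clade {Epsilon, Eta} is supported by I: its derived state '+' occurs in exactly those taxa and in no other taxon (including the outgroup).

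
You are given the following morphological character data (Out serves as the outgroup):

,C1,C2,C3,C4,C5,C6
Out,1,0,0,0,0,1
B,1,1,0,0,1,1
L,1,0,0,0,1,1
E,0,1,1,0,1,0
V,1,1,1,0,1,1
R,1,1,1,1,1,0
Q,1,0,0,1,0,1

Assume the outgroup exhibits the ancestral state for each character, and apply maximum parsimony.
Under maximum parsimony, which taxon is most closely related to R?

Character polarity is set by the outgroup: the derived state is whichever differs from the outgroup's state, so for C1, C6 the derived state is '0', and for the remaining characters it is '1'.
C1: derived state '0' in E only — an autapomorphy, so it tells us nothing about relationships among taxa.
Only B, E, R, and V show the derived state '1' for C2, supporting them as a clade.
Only E, R, and V show the derived state '1' for C3, supporting them as a clade.
C4 (state '1') occurs in Q and R but conflicts with the nesting implied by the other characters — most parsimoniously interpreted as homoplasy.
C5 (derived state '1') is shared by B, E, L, R, and V — a synapomorphy uniting that clade.
C6 (derived state '0') is shared by E and R — a synapomorphy uniting that clade.
Most parsimonious ingroup topology: (((B,((E,R),V)),L),Q).
R and E form a cherry on this tree, so they are sister taxa.

E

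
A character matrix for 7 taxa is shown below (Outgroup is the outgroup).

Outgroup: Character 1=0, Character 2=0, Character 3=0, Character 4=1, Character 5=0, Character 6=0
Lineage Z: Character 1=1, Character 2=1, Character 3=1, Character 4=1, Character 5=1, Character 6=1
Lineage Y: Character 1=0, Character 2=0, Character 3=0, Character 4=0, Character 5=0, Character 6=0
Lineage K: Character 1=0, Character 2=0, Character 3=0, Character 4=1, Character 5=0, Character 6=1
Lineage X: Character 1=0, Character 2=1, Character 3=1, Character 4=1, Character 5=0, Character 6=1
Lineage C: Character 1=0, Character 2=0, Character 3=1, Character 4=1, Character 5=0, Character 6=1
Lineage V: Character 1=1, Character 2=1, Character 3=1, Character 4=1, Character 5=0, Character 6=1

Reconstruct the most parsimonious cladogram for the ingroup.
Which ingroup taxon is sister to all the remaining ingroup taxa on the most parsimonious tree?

Character polarity is set by the outgroup: the derived state is whichever differs from the outgroup's state, so for Character 4 the derived state is '0', and for the remaining characters it is '1'.
Only Lineage V and Lineage Z show the derived state '1' for Character 1, supporting them as a clade.
Character 2 (derived state '1') is shared by Lineage V, Lineage X, and Lineage Z — a synapomorphy uniting that clade.
Character 3 (derived state '1') is shared by Lineage C, Lineage V, Lineage X, and Lineage Z — a synapomorphy uniting that clade.
Character 4: derived state '0' in Lineage Y only — an autapomorphy, so it tells us nothing about relationships among taxa.
Character 5 (derived state '1') is unique to Lineage Z (autapomorphy; uninformative for grouping).
Character 6 (derived state '1') is shared by Lineage C, Lineage K, Lineage V, Lineage X, and Lineage Z — a synapomorphy uniting that clade.
Most parsimonious ingroup topology: (((((Lineage Z,Lineage V),Lineage X),Lineage C),Lineage K),Lineage Y).
Lineage Y is sister to the clade containing all other ingroup taxa, so it is the earliest-diverging (most basal) ingroup lineage.

Lineage Y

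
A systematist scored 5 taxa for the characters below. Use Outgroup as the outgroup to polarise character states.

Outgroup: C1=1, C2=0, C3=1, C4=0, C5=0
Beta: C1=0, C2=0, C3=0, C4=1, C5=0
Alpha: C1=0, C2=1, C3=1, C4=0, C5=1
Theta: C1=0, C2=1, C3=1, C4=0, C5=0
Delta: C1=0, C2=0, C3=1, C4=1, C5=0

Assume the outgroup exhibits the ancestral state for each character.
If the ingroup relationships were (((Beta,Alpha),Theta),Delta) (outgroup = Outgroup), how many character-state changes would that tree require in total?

Map each character onto (((Beta,Alpha),Theta),Delta) (rooted by Outgroup) and count the minimum state changes it requires (Fitch parsimony):
C1: 1; C2: 2; C3: 1; C4: 2; C5: 1.
Total tree length = 7.

7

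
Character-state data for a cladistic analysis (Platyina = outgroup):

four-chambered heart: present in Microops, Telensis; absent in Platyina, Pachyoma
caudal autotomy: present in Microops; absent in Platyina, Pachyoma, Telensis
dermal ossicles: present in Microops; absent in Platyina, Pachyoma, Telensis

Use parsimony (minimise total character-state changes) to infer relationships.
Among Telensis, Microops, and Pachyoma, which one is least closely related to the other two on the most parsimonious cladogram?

Pachyoma

The outgroup has state 'absent' for every character, so 'present' is the derived state throughout.
four-chambered heart (derived state 'present') is shared by Microops and Telensis — a synapomorphy uniting that clade.
caudal autotomy (derived state 'present') is unique to Microops (autapomorphy; uninformative for grouping).
dermal ossicles: derived state 'present' in Microops only — an autapomorphy, so it tells us nothing about relationships among taxa.
Most parsimonious ingroup topology: (Pachyoma,(Microops,Telensis)).
Microops and Telensis share a more recent common ancestor with each other than either does with Pachyoma, so Pachyoma is the least closely related of the three.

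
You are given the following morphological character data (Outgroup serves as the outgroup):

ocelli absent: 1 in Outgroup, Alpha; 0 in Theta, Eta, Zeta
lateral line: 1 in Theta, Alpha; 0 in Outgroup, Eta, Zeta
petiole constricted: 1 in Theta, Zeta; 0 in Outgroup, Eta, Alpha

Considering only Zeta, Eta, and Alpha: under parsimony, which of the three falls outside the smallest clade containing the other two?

Alpha

Character polarity is set by the outgroup: the derived state is whichever differs from the outgroup's state, so for ocelli absent the derived state is '0', and for the remaining characters it is '1'.
ocelli absent: derived state '0' in Eta, Theta, and Zeta only — synapomorphy for {Eta, Theta, Zeta}.
lateral line groups Alpha and Theta, which is incompatible with the clades supported by the remaining characters; treating it as convergent (homoplasy) costs fewer steps than any alternative tree.
petiole constricted: derived state '1' in Theta and Zeta only — synapomorphy for {Theta, Zeta}.
Most parsimonious ingroup topology: (((Theta,Zeta),Eta),Alpha).
Zeta and Eta share a more recent common ancestor with each other than either does with Alpha, so Alpha is the least closely related of the three.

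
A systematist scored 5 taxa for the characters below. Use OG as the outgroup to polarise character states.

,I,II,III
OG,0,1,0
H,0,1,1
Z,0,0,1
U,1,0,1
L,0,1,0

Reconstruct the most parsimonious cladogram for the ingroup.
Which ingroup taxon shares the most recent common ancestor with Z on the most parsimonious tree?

Character polarity is set by the outgroup: the derived state is whichever differs from the outgroup's state, so for II the derived state is '0', and for the remaining characters it is '1'.
I (derived state '1') is unique to U (autapomorphy; uninformative for grouping).
Only U and Z show the derived state '0' for II, supporting them as a clade.
III (derived state '1') is shared by H, U, and Z — a synapomorphy uniting that clade.
Most parsimonious ingroup topology: ((H,(Z,U)),L).
Z and U form a cherry on this tree, so they are sister taxa.

U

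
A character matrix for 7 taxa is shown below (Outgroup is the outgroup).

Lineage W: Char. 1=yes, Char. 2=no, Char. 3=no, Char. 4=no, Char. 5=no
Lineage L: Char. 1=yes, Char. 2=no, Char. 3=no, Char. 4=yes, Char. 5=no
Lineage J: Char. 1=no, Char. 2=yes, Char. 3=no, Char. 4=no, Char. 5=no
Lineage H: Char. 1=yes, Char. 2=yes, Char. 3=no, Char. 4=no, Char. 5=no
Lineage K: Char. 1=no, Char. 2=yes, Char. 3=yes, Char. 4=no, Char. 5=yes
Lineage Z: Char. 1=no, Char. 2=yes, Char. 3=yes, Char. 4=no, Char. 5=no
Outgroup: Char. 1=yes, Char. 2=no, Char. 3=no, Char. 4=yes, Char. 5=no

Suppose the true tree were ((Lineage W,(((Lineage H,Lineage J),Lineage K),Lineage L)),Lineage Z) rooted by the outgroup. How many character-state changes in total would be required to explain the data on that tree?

Map each character onto ((Lineage W,(((Lineage H,Lineage J),Lineage K),Lineage L)),Lineage Z) (rooted by Outgroup) and count the minimum state changes it requires (Fitch parsimony):
Char. 1: 3; Char. 2: 2; Char. 3: 2; Char. 4: 2; Char. 5: 1.
Total tree length = 10.

10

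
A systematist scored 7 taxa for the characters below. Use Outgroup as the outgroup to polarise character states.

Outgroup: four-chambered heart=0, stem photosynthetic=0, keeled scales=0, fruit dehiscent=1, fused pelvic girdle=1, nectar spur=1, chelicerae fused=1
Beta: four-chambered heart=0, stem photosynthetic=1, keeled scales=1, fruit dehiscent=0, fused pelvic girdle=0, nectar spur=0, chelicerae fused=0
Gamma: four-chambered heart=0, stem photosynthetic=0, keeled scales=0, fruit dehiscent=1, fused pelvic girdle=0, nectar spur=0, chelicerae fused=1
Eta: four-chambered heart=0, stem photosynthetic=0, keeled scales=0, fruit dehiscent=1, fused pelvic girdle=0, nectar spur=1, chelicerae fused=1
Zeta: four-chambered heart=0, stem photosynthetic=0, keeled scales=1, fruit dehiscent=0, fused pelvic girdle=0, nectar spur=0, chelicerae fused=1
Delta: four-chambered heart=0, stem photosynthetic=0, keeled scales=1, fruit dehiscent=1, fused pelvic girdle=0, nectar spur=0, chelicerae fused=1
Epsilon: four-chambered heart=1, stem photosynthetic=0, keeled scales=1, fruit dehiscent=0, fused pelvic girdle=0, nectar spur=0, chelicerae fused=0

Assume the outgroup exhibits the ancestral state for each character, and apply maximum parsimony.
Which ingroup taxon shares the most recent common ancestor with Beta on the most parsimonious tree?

Character polarity is set by the outgroup: the derived state is whichever differs from the outgroup's state, so for fruit dehiscent, fused pelvic girdle, nectar spur, chelicerae fused the derived state is '0', and for the remaining characters it is '1'.
four-chambered heart (derived state '1') is unique to Epsilon (autapomorphy; uninformative for grouping).
stem photosynthetic: derived state '1' in Beta only — an autapomorphy, so it tells us nothing about relationships among taxa.
Only Beta, Delta, Epsilon, and Zeta show the derived state '1' for keeled scales, supporting them as a clade.
Only Beta, Epsilon, and Zeta show the derived state '0' for fruit dehiscent, supporting them as a clade.
All ingroup taxa share the derived state '0' for fused pelvic girdle; it defines the ingroup but does not resolve relationships within it.
nectar spur: derived state '0' in Beta, Delta, Epsilon, Gamma, and Zeta only — synapomorphy for {Beta, Delta, Epsilon, Gamma, Zeta}.
chelicerae fused: derived state '0' in Beta and Epsilon only — synapomorphy for {Beta, Epsilon}.
Most parsimonious ingroup topology: (((((Beta,Epsilon),Zeta),Delta),Gamma),Eta).
Beta and Epsilon form a cherry on this tree, so they are sister taxa.

Epsilon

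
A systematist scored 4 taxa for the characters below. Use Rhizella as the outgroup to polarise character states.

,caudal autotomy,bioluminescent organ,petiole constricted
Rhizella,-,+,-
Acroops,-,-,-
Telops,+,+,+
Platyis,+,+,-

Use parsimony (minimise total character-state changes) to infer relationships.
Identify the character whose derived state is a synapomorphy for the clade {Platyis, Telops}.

caudal autotomy

Character polarity is set by the outgroup: the derived state is whichever differs from the outgroup's state, so for bioluminescent organ the derived state is '-', and for the remaining characters it is '+'.
caudal autotomy (derived state '+') is shared by Platyis and Telops — a synapomorphy uniting that clade.
bioluminescent organ (derived state '-') is unique to Acroops (autapomorphy; uninformative for grouping).
petiole constricted: derived state '+' in Telops only — an autapomorphy, so it tells us nothing about relationships among taxa.
Most parsimonious ingroup topology: (Acroops,(Telops,Platyis)).
The clade {Platyis, Telops} is supported by caudal autotomy: its derived state '+' occurs in exactly those taxa and in no other taxon (including the outgroup).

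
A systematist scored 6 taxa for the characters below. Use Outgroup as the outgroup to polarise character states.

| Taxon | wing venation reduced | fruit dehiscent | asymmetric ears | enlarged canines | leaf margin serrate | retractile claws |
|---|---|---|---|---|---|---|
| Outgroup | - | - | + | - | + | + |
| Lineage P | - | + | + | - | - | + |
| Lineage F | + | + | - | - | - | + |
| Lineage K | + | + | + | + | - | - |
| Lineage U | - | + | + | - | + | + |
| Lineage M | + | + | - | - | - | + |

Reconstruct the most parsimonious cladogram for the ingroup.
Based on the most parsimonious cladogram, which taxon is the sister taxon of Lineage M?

Character polarity is set by the outgroup: the derived state is whichever differs from the outgroup's state, so for asymmetric ears, leaf margin serrate, retractile claws the derived state is '-', and for the remaining characters it is '+'.
Only Lineage F, Lineage K, and Lineage M show the derived state '+' for wing venation reduced, supporting them as a clade.
fruit dehiscent (derived state '+') is shared by all ingroup taxa — unites the whole ingroup.
asymmetric ears (derived state '-') is shared by Lineage F and Lineage M — a synapomorphy uniting that clade.
enlarged canines (derived state '+') is unique to Lineage K (autapomorphy; uninformative for grouping).
leaf margin serrate: derived state '-' in Lineage F, Lineage K, Lineage M, and Lineage P only — synapomorphy for {Lineage F, Lineage K, Lineage M, Lineage P}.
retractile claws: derived state '-' in Lineage K only — an autapomorphy, so it tells us nothing about relationships among taxa.
Most parsimonious ingroup topology: ((Lineage P,((Lineage F,Lineage M),Lineage K)),Lineage U).
Lineage M and Lineage F form a cherry on this tree, so they are sister taxa.

Lineage F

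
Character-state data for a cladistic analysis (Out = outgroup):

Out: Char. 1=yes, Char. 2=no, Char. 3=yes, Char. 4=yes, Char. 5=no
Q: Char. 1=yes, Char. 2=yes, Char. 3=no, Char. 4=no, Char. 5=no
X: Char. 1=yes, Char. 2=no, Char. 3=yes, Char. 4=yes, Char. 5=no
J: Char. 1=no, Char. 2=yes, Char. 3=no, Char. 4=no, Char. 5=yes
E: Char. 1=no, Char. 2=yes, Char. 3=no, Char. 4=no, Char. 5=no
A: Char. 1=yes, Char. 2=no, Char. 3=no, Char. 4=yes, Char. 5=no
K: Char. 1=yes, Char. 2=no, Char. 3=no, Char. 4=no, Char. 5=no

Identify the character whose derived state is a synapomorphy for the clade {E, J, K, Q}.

Char. 4

Character polarity is set by the outgroup: the derived state is whichever differs from the outgroup's state, so for Char. 1, Char. 3, Char. 4 the derived state is 'no', and for the remaining characters it is 'yes'.
Char. 1: derived state 'no' in E and J only — synapomorphy for {E, J}.
Char. 2: derived state 'yes' in E, J, and Q only — synapomorphy for {E, J, Q}.
Char. 3 (derived state 'no') is shared by A, E, J, K, and Q — a synapomorphy uniting that clade.
Char. 4 (derived state 'no') is shared by E, J, K, and Q — a synapomorphy uniting that clade.
Char. 5 (derived state 'yes') is unique to J (autapomorphy; uninformative for grouping).
Most parsimonious ingroup topology: ((((Q,(J,E)),K),A),X).
The clade {E, J, K, Q} is supported by Char. 4: its derived state 'no' occurs in exactly those taxa and in no other taxon (including the outgroup).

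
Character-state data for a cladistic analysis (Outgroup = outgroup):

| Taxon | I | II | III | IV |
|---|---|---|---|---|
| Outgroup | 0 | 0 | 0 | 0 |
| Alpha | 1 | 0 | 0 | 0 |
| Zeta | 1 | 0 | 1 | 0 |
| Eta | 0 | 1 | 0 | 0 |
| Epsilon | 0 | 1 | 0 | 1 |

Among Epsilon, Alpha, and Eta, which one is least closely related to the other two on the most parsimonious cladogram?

The outgroup has state '0' for every character, so '1' is the derived state throughout.
I (derived state '1') is shared by Alpha and Zeta — a synapomorphy uniting that clade.
Only Epsilon and Eta show the derived state '1' for II, supporting them as a clade.
III: derived state '1' in Zeta only — an autapomorphy, so it tells us nothing about relationships among taxa.
IV: derived state '1' in Epsilon only — an autapomorphy, so it tells us nothing about relationships among taxa.
Most parsimonious ingroup topology: ((Alpha,Zeta),(Eta,Epsilon)).
Eta and Epsilon share a more recent common ancestor with each other than either does with Alpha, so Alpha is the least closely related of the three.

Alpha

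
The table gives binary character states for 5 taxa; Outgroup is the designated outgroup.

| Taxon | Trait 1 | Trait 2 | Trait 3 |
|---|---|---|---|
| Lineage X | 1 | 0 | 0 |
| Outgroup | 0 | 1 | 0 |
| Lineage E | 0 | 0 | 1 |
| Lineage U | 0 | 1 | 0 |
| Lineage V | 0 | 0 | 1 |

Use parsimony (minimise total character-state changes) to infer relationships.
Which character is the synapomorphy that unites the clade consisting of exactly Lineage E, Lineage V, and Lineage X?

Character polarity is set by the outgroup: the derived state is whichever differs from the outgroup's state, so for Trait 2 the derived state is '0', and for the remaining characters it is '1'.
Trait 1 (derived state '1') is unique to Lineage X (autapomorphy; uninformative for grouping).
Trait 2: derived state '0' in Lineage E, Lineage V, and Lineage X only — synapomorphy for {Lineage E, Lineage V, Lineage X}.
Trait 3 (derived state '1') is shared by Lineage E and Lineage V — a synapomorphy uniting that clade.
Most parsimonious ingroup topology: ((Lineage X,(Lineage E,Lineage V)),Lineage U).
The clade {Lineage E, Lineage V, Lineage X} is supported by Trait 2: its derived state '0' occurs in exactly those taxa and in no other taxon (including the outgroup).

Trait 2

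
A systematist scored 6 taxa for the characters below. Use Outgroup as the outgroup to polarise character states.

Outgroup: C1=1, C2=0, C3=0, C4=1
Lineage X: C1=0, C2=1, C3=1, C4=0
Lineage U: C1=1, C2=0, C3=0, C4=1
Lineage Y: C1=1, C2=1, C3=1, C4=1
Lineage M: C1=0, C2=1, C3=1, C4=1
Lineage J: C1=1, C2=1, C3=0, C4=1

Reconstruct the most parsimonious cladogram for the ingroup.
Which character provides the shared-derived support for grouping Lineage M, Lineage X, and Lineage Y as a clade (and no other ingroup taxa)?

C3

Character polarity is set by the outgroup: the derived state is whichever differs from the outgroup's state, so for C1, C4 the derived state is '0', and for the remaining characters it is '1'.
Only Lineage M and Lineage X show the derived state '0' for C1, supporting them as a clade.
C2 (derived state '1') is shared by Lineage J, Lineage M, Lineage X, and Lineage Y — a synapomorphy uniting that clade.
C3: derived state '1' in Lineage M, Lineage X, and Lineage Y only — synapomorphy for {Lineage M, Lineage X, Lineage Y}.
C4: derived state '0' in Lineage X only — an autapomorphy, so it tells us nothing about relationships among taxa.
Most parsimonious ingroup topology: (Lineage U,(((Lineage X,Lineage M),Lineage Y),Lineage J)).
The clade {Lineage M, Lineage X, Lineage Y} is supported by C3: its derived state '1' occurs in exactly those taxa and in no other taxon (including the outgroup).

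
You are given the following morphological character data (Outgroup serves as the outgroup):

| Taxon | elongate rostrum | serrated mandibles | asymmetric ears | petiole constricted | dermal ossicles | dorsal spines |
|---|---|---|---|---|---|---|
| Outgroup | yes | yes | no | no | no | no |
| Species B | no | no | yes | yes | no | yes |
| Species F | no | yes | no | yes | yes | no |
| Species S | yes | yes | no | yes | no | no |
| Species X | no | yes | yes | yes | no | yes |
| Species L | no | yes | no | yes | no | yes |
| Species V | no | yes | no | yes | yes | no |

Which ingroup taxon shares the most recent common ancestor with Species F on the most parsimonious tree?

Species V

Character polarity is set by the outgroup: the derived state is whichever differs from the outgroup's state, so for elongate rostrum, serrated mandibles the derived state is 'no', and for the remaining characters it is 'yes'.
elongate rostrum (derived state 'no') is shared by Species B, Species F, Species L, Species V, and Species X — a synapomorphy uniting that clade.
serrated mandibles (derived state 'no') is unique to Species B (autapomorphy; uninformative for grouping).
Only Species B and Species X show the derived state 'yes' for asymmetric ears, supporting them as a clade.
All ingroup taxa share the derived state 'yes' for petiole constricted; it defines the ingroup but does not resolve relationships within it.
dermal ossicles (derived state 'yes') is shared by Species F and Species V — a synapomorphy uniting that clade.
dorsal spines (derived state 'yes') is shared by Species B, Species L, and Species X — a synapomorphy uniting that clade.
Most parsimonious ingroup topology: ((((Species B,Species X),Species L),(Species F,Species V)),Species S).
Species F and Species V form a cherry on this tree, so they are sister taxa.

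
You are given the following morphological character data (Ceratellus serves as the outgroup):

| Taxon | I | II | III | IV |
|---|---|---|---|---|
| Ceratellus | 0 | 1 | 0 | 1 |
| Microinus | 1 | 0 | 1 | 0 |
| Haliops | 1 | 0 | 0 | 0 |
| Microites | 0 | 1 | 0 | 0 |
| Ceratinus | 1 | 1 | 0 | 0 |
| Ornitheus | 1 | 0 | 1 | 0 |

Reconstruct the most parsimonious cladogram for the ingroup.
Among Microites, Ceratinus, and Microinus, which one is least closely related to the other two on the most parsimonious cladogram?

Character polarity is set by the outgroup: the derived state is whichever differs from the outgroup's state, so for II, IV the derived state is '0', and for the remaining characters it is '1'.
I: derived state '1' in Ceratinus, Haliops, Microinus, and Ornitheus only — synapomorphy for {Ceratinus, Haliops, Microinus, Ornitheus}.
II (derived state '0') is shared by Haliops, Microinus, and Ornitheus — a synapomorphy uniting that clade.
Only Microinus and Ornitheus show the derived state '1' for III, supporting them as a clade.
IV (derived state '0') is shared by all ingroup taxa — unites the whole ingroup.
Most parsimonious ingroup topology: ((((Microinus,Ornitheus),Haliops),Ceratinus),Microites).
Microinus and Ceratinus share a more recent common ancestor with each other than either does with Microites, so Microites is the least closely related of the three.

Microites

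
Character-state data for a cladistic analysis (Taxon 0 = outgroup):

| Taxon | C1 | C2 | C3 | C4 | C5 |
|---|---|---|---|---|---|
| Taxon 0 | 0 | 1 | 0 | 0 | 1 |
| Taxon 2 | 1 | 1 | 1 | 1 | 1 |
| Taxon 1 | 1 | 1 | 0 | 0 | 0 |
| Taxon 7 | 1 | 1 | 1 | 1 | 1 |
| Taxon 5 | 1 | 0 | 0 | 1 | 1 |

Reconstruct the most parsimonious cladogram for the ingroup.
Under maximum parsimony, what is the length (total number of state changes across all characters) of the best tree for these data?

5

Character polarity is set by the outgroup: the derived state is whichever differs from the outgroup's state, so for C2, C5 the derived state is '0', and for the remaining characters it is '1'.
C1 (derived state '1') is shared by all ingroup taxa — unites the whole ingroup.
C2 (derived state '0') is unique to Taxon 5 (autapomorphy; uninformative for grouping).
Only Taxon 2 and Taxon 7 show the derived state '1' for C3, supporting them as a clade.
C4 (derived state '1') is shared by Taxon 2, Taxon 5, and Taxon 7 — a synapomorphy uniting that clade.
C5: derived state '0' in Taxon 1 only — an autapomorphy, so it tells us nothing about relationships among taxa.
Most parsimonious ingroup topology: (((Taxon 2,Taxon 7),Taxon 5),Taxon 1).
Changes per character on this tree: C1: 1; C2: 1; C3: 1; C4: 1; C5: 1.
Total = 5.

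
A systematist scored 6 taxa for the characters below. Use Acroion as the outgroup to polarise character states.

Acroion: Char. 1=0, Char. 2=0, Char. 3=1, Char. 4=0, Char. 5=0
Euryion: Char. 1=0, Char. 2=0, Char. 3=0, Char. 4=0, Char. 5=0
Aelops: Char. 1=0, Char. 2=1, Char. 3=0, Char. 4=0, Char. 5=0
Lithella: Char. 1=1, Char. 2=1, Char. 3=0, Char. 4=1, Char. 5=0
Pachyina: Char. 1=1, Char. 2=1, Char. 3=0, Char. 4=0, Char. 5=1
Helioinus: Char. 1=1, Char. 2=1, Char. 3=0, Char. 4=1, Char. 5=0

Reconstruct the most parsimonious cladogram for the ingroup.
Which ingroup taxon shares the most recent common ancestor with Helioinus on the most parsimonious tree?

Lithella

Character polarity is set by the outgroup: the derived state is whichever differs from the outgroup's state, so for Char. 3 the derived state is '0', and for the remaining characters it is '1'.
Only Helioinus, Lithella, and Pachyina show the derived state '1' for Char. 1, supporting them as a clade.
Char. 2 (derived state '1') is shared by Aelops, Helioinus, Lithella, and Pachyina — a synapomorphy uniting that clade.
All ingroup taxa share the derived state '0' for Char. 3; it defines the ingroup but does not resolve relationships within it.
Only Helioinus and Lithella show the derived state '1' for Char. 4, supporting them as a clade.
Char. 5 (derived state '1') is unique to Pachyina (autapomorphy; uninformative for grouping).
Most parsimonious ingroup topology: (Euryion,(Aelops,((Lithella,Helioinus),Pachyina))).
Helioinus and Lithella form a cherry on this tree, so they are sister taxa.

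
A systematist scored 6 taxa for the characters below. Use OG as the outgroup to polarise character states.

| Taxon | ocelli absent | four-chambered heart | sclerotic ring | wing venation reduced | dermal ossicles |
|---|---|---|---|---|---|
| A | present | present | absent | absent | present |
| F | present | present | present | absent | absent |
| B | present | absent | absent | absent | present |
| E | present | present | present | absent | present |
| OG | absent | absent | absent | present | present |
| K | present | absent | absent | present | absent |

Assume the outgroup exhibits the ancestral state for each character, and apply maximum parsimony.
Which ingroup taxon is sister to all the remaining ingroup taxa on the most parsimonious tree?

Character polarity is set by the outgroup: the derived state is whichever differs from the outgroup's state, so for wing venation reduced, dermal ossicles the derived state is 'absent', and for the remaining characters it is 'present'.
ocelli absent (derived state 'present') is shared by all ingroup taxa — unites the whole ingroup.
four-chambered heart: derived state 'present' in A, E, and F only — synapomorphy for {A, E, F}.
Only E and F show the derived state 'present' for sclerotic ring, supporting them as a clade.
Only A, B, E, and F show the derived state 'absent' for wing venation reduced, supporting them as a clade.
dermal ossicles groups F and K, which is incompatible with the clades supported by the remaining characters; treating it as convergent (homoplasy) costs fewer steps than any alternative tree.
Most parsimonious ingroup topology: (((A,(E,F)),B),K).
K is sister to the clade containing all other ingroup taxa, so it is the earliest-diverging (most basal) ingroup lineage.

K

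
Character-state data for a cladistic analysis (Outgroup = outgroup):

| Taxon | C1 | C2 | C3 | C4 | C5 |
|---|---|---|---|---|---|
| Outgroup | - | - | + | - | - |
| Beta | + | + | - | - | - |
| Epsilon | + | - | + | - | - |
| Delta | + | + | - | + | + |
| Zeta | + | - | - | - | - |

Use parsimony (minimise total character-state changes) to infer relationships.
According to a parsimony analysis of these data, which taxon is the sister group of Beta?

Character polarity is set by the outgroup: the derived state is whichever differs from the outgroup's state, so for C3 the derived state is '-', and for the remaining characters it is '+'.
All ingroup taxa share the derived state '+' for C1; it defines the ingroup but does not resolve relationships within it.
C2 (derived state '+') is shared by Beta and Delta — a synapomorphy uniting that clade.
C3 (derived state '-') is shared by Beta, Delta, and Zeta — a synapomorphy uniting that clade.
C4 (derived state '+') is unique to Delta (autapomorphy; uninformative for grouping).
C5: derived state '+' in Delta only — an autapomorphy, so it tells us nothing about relationships among taxa.
Most parsimonious ingroup topology: (((Beta,Delta),Zeta),Epsilon).
Beta and Delta form a cherry on this tree, so they are sister taxa.

Delta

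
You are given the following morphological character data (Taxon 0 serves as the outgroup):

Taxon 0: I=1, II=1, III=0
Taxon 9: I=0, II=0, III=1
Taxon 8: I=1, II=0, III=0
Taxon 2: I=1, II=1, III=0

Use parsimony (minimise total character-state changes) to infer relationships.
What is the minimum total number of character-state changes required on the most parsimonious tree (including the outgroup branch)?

Character polarity is set by the outgroup: the derived state is whichever differs from the outgroup's state, so for I, II the derived state is '0', and for the remaining characters it is '1'.
I: derived state '0' in Taxon 9 only — an autapomorphy, so it tells us nothing about relationships among taxa.
II: derived state '0' in Taxon 8 and Taxon 9 only — synapomorphy for {Taxon 8, Taxon 9}.
III: derived state '1' in Taxon 9 only — an autapomorphy, so it tells us nothing about relationships among taxa.
Most parsimonious ingroup topology: ((Taxon 9,Taxon 8),Taxon 2).
Changes per character on this tree: I: 1; II: 1; III: 1.
Total = 3.

3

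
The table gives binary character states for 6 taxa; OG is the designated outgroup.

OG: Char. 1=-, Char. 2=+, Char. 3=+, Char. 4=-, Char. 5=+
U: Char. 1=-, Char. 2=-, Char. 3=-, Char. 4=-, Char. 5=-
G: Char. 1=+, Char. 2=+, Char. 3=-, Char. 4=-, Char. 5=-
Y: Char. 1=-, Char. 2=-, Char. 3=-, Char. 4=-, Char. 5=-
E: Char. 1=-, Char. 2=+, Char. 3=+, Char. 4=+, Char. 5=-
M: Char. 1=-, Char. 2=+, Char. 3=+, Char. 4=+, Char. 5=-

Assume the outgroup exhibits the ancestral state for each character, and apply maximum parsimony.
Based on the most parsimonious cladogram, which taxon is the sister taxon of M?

E

Character polarity is set by the outgroup: the derived state is whichever differs from the outgroup's state, so for Char. 2, Char. 3, Char. 5 the derived state is '-', and for the remaining characters it is '+'.
Char. 1 (derived state '+') is unique to G (autapomorphy; uninformative for grouping).
Char. 2 (derived state '-') is shared by U and Y — a synapomorphy uniting that clade.
Char. 3: derived state '-' in G, U, and Y only — synapomorphy for {G, U, Y}.
Char. 4: derived state '+' in E and M only — synapomorphy for {E, M}.
Char. 5 (derived state '-') is shared by all ingroup taxa — unites the whole ingroup.
Most parsimonious ingroup topology: (((U,Y),G),(E,M)).
M and E form a cherry on this tree, so they are sister taxa.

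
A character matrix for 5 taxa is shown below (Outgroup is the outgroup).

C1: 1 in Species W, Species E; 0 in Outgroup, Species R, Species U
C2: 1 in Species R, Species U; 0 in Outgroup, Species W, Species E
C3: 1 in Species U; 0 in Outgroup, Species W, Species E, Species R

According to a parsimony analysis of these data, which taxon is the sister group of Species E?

Species W

The outgroup has state '0' for every character, so '1' is the derived state throughout.
C1: derived state '1' in Species E and Species W only — synapomorphy for {Species E, Species W}.
Only Species R and Species U show the derived state '1' for C2, supporting them as a clade.
C3: derived state '1' in Species U only — an autapomorphy, so it tells us nothing about relationships among taxa.
Most parsimonious ingroup topology: ((Species W,Species E),(Species R,Species U)).
Species E and Species W form a cherry on this tree, so they are sister taxa.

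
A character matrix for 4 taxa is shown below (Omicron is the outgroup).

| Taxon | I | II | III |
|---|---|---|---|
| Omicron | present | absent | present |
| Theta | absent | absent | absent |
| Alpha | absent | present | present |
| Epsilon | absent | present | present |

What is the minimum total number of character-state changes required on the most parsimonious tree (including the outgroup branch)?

3

Character polarity is set by the outgroup: the derived state is whichever differs from the outgroup's state, so for I, III the derived state is 'absent', and for the remaining characters it is 'present'.
I (derived state 'absent') is shared by all ingroup taxa — unites the whole ingroup.
Only Alpha and Epsilon show the derived state 'present' for II, supporting them as a clade.
III (derived state 'absent') is unique to Theta (autapomorphy; uninformative for grouping).
Most parsimonious ingroup topology: (Theta,(Alpha,Epsilon)).
Changes per character on this tree: I: 1; II: 1; III: 1.
Total = 3.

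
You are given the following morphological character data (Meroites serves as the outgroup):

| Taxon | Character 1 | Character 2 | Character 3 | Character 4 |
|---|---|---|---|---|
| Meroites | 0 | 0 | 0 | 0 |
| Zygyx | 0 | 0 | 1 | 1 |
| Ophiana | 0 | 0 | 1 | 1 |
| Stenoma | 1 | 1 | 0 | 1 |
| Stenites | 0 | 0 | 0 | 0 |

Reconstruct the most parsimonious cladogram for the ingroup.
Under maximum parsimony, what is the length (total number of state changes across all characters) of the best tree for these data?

The outgroup has state '0' for every character, so '1' is the derived state throughout.
Character 1: derived state '1' in Stenoma only — an autapomorphy, so it tells us nothing about relationships among taxa.
Character 2 (derived state '1') is unique to Stenoma (autapomorphy; uninformative for grouping).
Only Ophiana and Zygyx show the derived state '1' for Character 3, supporting them as a clade.
Only Ophiana, Stenoma, and Zygyx show the derived state '1' for Character 4, supporting them as a clade.
Most parsimonious ingroup topology: (((Zygyx,Ophiana),Stenoma),Stenites).
Changes per character on this tree: Character 1: 1; Character 2: 1; Character 3: 1; Character 4: 1.
Total = 4.

4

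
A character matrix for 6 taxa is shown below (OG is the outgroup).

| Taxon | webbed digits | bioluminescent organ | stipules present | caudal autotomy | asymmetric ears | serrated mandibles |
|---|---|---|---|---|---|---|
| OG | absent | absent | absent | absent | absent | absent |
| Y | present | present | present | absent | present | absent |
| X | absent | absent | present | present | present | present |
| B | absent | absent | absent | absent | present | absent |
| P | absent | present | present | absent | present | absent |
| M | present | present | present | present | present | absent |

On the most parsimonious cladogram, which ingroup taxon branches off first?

The outgroup has state 'absent' for every character, so 'present' is the derived state throughout.
Only M and Y show the derived state 'present' for webbed digits, supporting them as a clade.
bioluminescent organ: derived state 'present' in M, P, and Y only — synapomorphy for {M, P, Y}.
Only M, P, X, and Y show the derived state 'present' for stipules present, supporting them as a clade.
caudal autotomy (state 'present') occurs in M and X but conflicts with the nesting implied by the other characters — most parsimoniously interpreted as homoplasy.
All ingroup taxa share the derived state 'present' for asymmetric ears; it defines the ingroup but does not resolve relationships within it.
serrated mandibles (derived state 'present') is unique to X (autapomorphy; uninformative for grouping).
Most parsimonious ingroup topology: ((((Y,M),P),X),B).
B is sister to the clade containing all other ingroup taxa, so it is the earliest-diverging (most basal) ingroup lineage.

B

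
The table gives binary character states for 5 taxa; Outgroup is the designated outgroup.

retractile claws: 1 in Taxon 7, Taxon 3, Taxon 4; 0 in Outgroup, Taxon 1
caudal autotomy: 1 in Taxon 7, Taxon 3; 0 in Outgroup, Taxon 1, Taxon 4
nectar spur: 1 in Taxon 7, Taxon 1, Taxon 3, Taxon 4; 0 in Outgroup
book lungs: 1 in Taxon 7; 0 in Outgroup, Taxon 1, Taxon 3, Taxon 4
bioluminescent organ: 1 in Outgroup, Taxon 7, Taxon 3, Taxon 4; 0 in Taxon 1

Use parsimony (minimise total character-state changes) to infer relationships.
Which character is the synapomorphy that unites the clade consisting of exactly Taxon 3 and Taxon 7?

caudal autotomy

Character polarity is set by the outgroup: the derived state is whichever differs from the outgroup's state, so for bioluminescent organ the derived state is '0', and for the remaining characters it is '1'.
Only Taxon 3, Taxon 4, and Taxon 7 show the derived state '1' for retractile claws, supporting them as a clade.
caudal autotomy: derived state '1' in Taxon 3 and Taxon 7 only — synapomorphy for {Taxon 3, Taxon 7}.
All ingroup taxa share the derived state '1' for nectar spur; it defines the ingroup but does not resolve relationships within it.
book lungs: derived state '1' in Taxon 7 only — an autapomorphy, so it tells us nothing about relationships among taxa.
bioluminescent organ: derived state '0' in Taxon 1 only — an autapomorphy, so it tells us nothing about relationships among taxa.
Most parsimonious ingroup topology: (((Taxon 7,Taxon 3),Taxon 4),Taxon 1).
The clade {Taxon 3, Taxon 7} is supported by caudal autotomy: its derived state '1' occurs in exactly those taxa and in no other taxon (including the outgroup).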